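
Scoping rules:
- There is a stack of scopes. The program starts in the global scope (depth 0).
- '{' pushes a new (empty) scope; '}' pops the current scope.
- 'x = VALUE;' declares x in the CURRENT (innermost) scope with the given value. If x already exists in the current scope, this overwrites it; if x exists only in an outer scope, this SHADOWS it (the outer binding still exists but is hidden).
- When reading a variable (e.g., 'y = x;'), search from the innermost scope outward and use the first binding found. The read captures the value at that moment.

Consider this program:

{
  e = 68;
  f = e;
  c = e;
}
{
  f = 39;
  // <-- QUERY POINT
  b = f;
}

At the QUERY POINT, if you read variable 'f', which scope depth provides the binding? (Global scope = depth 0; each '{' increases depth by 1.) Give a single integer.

Answer: 1

Derivation:
Step 1: enter scope (depth=1)
Step 2: declare e=68 at depth 1
Step 3: declare f=(read e)=68 at depth 1
Step 4: declare c=(read e)=68 at depth 1
Step 5: exit scope (depth=0)
Step 6: enter scope (depth=1)
Step 7: declare f=39 at depth 1
Visible at query point: f=39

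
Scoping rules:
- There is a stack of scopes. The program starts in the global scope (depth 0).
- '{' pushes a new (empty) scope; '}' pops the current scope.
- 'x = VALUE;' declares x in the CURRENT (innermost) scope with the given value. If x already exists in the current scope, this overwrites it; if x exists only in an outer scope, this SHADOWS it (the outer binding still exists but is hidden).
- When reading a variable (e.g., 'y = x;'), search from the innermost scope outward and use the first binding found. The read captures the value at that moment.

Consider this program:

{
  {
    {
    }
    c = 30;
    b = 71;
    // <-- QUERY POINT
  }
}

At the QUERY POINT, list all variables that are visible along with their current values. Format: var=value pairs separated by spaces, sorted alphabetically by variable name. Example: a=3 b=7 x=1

Step 1: enter scope (depth=1)
Step 2: enter scope (depth=2)
Step 3: enter scope (depth=3)
Step 4: exit scope (depth=2)
Step 5: declare c=30 at depth 2
Step 6: declare b=71 at depth 2
Visible at query point: b=71 c=30

Answer: b=71 c=30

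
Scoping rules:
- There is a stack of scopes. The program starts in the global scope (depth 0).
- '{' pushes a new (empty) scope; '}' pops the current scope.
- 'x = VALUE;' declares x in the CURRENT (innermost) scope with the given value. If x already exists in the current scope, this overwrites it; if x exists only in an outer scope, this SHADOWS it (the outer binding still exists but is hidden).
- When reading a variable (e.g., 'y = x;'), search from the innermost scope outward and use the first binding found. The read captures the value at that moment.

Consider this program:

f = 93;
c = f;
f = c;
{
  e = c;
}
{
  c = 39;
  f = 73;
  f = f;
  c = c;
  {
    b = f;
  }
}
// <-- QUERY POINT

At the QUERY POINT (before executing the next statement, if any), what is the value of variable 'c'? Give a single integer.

Step 1: declare f=93 at depth 0
Step 2: declare c=(read f)=93 at depth 0
Step 3: declare f=(read c)=93 at depth 0
Step 4: enter scope (depth=1)
Step 5: declare e=(read c)=93 at depth 1
Step 6: exit scope (depth=0)
Step 7: enter scope (depth=1)
Step 8: declare c=39 at depth 1
Step 9: declare f=73 at depth 1
Step 10: declare f=(read f)=73 at depth 1
Step 11: declare c=(read c)=39 at depth 1
Step 12: enter scope (depth=2)
Step 13: declare b=(read f)=73 at depth 2
Step 14: exit scope (depth=1)
Step 15: exit scope (depth=0)
Visible at query point: c=93 f=93

Answer: 93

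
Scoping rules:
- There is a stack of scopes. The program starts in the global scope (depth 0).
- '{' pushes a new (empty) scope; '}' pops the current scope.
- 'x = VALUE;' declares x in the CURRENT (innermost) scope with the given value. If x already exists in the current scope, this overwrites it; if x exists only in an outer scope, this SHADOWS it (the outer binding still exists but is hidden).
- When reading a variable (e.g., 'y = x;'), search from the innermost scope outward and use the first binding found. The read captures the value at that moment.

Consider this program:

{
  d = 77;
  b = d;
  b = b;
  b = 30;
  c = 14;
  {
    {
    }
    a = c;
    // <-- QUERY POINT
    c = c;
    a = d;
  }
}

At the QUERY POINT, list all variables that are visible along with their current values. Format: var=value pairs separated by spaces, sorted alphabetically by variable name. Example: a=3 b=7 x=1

Answer: a=14 b=30 c=14 d=77

Derivation:
Step 1: enter scope (depth=1)
Step 2: declare d=77 at depth 1
Step 3: declare b=(read d)=77 at depth 1
Step 4: declare b=(read b)=77 at depth 1
Step 5: declare b=30 at depth 1
Step 6: declare c=14 at depth 1
Step 7: enter scope (depth=2)
Step 8: enter scope (depth=3)
Step 9: exit scope (depth=2)
Step 10: declare a=(read c)=14 at depth 2
Visible at query point: a=14 b=30 c=14 d=77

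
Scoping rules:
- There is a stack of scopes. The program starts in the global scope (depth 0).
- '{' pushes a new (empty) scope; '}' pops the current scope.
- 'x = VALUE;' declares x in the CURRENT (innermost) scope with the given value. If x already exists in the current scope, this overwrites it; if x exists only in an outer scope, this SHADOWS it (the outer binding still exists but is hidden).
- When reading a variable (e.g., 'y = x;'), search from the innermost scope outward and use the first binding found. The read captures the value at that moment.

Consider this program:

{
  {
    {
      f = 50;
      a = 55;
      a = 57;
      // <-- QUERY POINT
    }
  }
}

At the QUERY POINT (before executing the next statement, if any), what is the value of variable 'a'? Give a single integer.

Answer: 57

Derivation:
Step 1: enter scope (depth=1)
Step 2: enter scope (depth=2)
Step 3: enter scope (depth=3)
Step 4: declare f=50 at depth 3
Step 5: declare a=55 at depth 3
Step 6: declare a=57 at depth 3
Visible at query point: a=57 f=50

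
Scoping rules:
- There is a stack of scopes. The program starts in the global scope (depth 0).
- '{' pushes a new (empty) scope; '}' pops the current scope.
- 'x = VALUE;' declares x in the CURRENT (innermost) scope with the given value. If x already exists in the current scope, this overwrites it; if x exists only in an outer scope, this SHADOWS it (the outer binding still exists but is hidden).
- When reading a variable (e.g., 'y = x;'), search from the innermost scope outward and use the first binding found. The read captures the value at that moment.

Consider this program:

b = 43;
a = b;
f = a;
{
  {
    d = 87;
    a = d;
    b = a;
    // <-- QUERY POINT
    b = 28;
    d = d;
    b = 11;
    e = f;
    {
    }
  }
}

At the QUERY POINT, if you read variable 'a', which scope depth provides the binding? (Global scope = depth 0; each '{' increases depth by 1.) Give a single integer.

Answer: 2

Derivation:
Step 1: declare b=43 at depth 0
Step 2: declare a=(read b)=43 at depth 0
Step 3: declare f=(read a)=43 at depth 0
Step 4: enter scope (depth=1)
Step 5: enter scope (depth=2)
Step 6: declare d=87 at depth 2
Step 7: declare a=(read d)=87 at depth 2
Step 8: declare b=(read a)=87 at depth 2
Visible at query point: a=87 b=87 d=87 f=43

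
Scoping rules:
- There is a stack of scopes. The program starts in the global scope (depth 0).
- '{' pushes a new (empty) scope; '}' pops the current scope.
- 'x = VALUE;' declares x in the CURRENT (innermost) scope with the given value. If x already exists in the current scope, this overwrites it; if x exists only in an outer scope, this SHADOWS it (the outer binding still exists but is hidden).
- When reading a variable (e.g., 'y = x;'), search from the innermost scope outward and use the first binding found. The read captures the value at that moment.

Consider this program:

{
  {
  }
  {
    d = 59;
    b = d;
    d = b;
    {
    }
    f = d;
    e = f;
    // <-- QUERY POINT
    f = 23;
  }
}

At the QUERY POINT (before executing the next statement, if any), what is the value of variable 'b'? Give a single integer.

Step 1: enter scope (depth=1)
Step 2: enter scope (depth=2)
Step 3: exit scope (depth=1)
Step 4: enter scope (depth=2)
Step 5: declare d=59 at depth 2
Step 6: declare b=(read d)=59 at depth 2
Step 7: declare d=(read b)=59 at depth 2
Step 8: enter scope (depth=3)
Step 9: exit scope (depth=2)
Step 10: declare f=(read d)=59 at depth 2
Step 11: declare e=(read f)=59 at depth 2
Visible at query point: b=59 d=59 e=59 f=59

Answer: 59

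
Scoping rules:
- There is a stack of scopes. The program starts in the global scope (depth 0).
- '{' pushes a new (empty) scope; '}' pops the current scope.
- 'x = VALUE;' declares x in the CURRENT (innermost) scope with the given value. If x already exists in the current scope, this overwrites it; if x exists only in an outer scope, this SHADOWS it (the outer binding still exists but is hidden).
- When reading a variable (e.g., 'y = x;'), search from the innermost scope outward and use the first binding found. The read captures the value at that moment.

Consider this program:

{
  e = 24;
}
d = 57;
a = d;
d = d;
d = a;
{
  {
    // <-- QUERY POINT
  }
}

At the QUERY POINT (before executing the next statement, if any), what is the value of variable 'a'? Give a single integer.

Step 1: enter scope (depth=1)
Step 2: declare e=24 at depth 1
Step 3: exit scope (depth=0)
Step 4: declare d=57 at depth 0
Step 5: declare a=(read d)=57 at depth 0
Step 6: declare d=(read d)=57 at depth 0
Step 7: declare d=(read a)=57 at depth 0
Step 8: enter scope (depth=1)
Step 9: enter scope (depth=2)
Visible at query point: a=57 d=57

Answer: 57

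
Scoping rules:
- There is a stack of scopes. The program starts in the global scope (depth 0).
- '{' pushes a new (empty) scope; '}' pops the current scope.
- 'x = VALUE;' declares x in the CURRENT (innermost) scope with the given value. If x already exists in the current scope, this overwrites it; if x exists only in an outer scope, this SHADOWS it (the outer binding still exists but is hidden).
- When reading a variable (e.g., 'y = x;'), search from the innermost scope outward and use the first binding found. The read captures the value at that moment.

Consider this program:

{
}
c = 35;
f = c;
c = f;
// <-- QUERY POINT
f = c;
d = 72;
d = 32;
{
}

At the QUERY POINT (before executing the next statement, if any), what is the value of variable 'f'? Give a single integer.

Step 1: enter scope (depth=1)
Step 2: exit scope (depth=0)
Step 3: declare c=35 at depth 0
Step 4: declare f=(read c)=35 at depth 0
Step 5: declare c=(read f)=35 at depth 0
Visible at query point: c=35 f=35

Answer: 35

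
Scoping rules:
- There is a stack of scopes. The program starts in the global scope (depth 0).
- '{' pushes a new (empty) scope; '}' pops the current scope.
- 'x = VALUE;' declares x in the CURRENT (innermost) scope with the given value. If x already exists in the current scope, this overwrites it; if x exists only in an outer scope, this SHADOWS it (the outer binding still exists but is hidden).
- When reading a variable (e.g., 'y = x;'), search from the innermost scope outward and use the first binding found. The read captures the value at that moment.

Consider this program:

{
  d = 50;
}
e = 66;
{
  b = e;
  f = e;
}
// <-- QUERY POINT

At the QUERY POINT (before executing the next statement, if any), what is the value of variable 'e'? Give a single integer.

Answer: 66

Derivation:
Step 1: enter scope (depth=1)
Step 2: declare d=50 at depth 1
Step 3: exit scope (depth=0)
Step 4: declare e=66 at depth 0
Step 5: enter scope (depth=1)
Step 6: declare b=(read e)=66 at depth 1
Step 7: declare f=(read e)=66 at depth 1
Step 8: exit scope (depth=0)
Visible at query point: e=66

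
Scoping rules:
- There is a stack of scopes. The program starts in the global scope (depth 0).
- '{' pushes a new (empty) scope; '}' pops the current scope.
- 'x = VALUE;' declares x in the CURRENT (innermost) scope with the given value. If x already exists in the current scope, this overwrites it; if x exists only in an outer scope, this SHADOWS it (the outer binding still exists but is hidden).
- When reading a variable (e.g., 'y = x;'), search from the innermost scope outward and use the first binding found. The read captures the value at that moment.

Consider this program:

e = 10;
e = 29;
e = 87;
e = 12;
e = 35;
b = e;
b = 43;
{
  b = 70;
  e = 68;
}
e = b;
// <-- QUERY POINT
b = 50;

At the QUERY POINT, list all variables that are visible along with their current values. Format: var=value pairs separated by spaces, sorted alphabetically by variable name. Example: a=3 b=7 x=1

Step 1: declare e=10 at depth 0
Step 2: declare e=29 at depth 0
Step 3: declare e=87 at depth 0
Step 4: declare e=12 at depth 0
Step 5: declare e=35 at depth 0
Step 6: declare b=(read e)=35 at depth 0
Step 7: declare b=43 at depth 0
Step 8: enter scope (depth=1)
Step 9: declare b=70 at depth 1
Step 10: declare e=68 at depth 1
Step 11: exit scope (depth=0)
Step 12: declare e=(read b)=43 at depth 0
Visible at query point: b=43 e=43

Answer: b=43 e=43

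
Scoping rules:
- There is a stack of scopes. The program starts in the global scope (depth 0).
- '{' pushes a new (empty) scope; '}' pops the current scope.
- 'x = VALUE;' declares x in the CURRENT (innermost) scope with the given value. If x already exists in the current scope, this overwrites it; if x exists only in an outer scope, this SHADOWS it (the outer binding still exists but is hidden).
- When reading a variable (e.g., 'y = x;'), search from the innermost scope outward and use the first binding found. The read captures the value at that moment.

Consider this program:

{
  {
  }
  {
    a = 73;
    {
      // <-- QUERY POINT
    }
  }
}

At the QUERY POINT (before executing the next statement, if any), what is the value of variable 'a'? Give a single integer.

Step 1: enter scope (depth=1)
Step 2: enter scope (depth=2)
Step 3: exit scope (depth=1)
Step 4: enter scope (depth=2)
Step 5: declare a=73 at depth 2
Step 6: enter scope (depth=3)
Visible at query point: a=73

Answer: 73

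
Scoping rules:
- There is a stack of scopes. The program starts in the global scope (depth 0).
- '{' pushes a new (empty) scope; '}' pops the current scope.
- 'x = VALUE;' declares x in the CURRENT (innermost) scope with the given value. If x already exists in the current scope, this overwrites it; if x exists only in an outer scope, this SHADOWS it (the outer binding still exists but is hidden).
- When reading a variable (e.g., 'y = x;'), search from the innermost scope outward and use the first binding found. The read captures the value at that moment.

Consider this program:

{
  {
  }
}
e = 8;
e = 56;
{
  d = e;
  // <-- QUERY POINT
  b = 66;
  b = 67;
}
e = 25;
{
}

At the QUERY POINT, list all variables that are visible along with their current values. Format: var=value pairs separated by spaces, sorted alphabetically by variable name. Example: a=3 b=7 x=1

Answer: d=56 e=56

Derivation:
Step 1: enter scope (depth=1)
Step 2: enter scope (depth=2)
Step 3: exit scope (depth=1)
Step 4: exit scope (depth=0)
Step 5: declare e=8 at depth 0
Step 6: declare e=56 at depth 0
Step 7: enter scope (depth=1)
Step 8: declare d=(read e)=56 at depth 1
Visible at query point: d=56 e=56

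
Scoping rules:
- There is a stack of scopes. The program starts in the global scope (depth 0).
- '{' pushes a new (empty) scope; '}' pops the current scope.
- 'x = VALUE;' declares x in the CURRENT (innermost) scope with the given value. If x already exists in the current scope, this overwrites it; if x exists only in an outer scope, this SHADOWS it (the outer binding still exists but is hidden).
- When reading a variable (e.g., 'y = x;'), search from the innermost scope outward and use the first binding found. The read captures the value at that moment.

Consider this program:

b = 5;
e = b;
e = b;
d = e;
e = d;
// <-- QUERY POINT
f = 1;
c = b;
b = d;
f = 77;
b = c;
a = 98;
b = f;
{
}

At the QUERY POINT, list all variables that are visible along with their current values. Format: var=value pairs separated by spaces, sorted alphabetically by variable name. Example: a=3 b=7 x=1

Answer: b=5 d=5 e=5

Derivation:
Step 1: declare b=5 at depth 0
Step 2: declare e=(read b)=5 at depth 0
Step 3: declare e=(read b)=5 at depth 0
Step 4: declare d=(read e)=5 at depth 0
Step 5: declare e=(read d)=5 at depth 0
Visible at query point: b=5 d=5 e=5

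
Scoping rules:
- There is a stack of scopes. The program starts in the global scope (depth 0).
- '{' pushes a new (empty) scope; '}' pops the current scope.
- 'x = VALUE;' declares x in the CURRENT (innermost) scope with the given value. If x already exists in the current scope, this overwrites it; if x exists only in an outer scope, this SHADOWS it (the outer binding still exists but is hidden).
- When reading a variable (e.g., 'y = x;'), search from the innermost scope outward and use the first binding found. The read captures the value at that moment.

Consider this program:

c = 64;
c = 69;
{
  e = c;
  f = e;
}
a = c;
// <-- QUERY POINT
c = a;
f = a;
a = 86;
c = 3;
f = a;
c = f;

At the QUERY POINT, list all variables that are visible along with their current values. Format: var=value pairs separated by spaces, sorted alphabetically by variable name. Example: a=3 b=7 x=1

Answer: a=69 c=69

Derivation:
Step 1: declare c=64 at depth 0
Step 2: declare c=69 at depth 0
Step 3: enter scope (depth=1)
Step 4: declare e=(read c)=69 at depth 1
Step 5: declare f=(read e)=69 at depth 1
Step 6: exit scope (depth=0)
Step 7: declare a=(read c)=69 at depth 0
Visible at query point: a=69 c=69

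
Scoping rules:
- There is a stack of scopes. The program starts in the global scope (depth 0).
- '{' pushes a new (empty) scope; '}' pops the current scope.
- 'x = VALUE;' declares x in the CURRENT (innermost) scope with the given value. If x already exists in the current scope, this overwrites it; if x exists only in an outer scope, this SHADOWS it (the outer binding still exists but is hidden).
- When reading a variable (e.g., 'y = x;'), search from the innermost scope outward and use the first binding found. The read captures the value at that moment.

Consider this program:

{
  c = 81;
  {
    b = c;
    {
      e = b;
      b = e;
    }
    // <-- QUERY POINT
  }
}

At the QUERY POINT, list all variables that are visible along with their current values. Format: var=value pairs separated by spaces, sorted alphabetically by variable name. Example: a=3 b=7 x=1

Answer: b=81 c=81

Derivation:
Step 1: enter scope (depth=1)
Step 2: declare c=81 at depth 1
Step 3: enter scope (depth=2)
Step 4: declare b=(read c)=81 at depth 2
Step 5: enter scope (depth=3)
Step 6: declare e=(read b)=81 at depth 3
Step 7: declare b=(read e)=81 at depth 3
Step 8: exit scope (depth=2)
Visible at query point: b=81 c=81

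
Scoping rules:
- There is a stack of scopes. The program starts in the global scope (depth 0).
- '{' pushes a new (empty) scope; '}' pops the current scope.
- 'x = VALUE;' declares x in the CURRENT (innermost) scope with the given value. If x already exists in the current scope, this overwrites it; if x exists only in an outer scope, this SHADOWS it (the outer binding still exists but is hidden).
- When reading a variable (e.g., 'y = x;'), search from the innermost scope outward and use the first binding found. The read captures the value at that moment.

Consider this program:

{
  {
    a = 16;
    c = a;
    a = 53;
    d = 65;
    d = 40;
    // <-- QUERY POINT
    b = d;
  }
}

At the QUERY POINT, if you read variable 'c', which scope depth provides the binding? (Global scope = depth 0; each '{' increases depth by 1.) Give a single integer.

Answer: 2

Derivation:
Step 1: enter scope (depth=1)
Step 2: enter scope (depth=2)
Step 3: declare a=16 at depth 2
Step 4: declare c=(read a)=16 at depth 2
Step 5: declare a=53 at depth 2
Step 6: declare d=65 at depth 2
Step 7: declare d=40 at depth 2
Visible at query point: a=53 c=16 d=40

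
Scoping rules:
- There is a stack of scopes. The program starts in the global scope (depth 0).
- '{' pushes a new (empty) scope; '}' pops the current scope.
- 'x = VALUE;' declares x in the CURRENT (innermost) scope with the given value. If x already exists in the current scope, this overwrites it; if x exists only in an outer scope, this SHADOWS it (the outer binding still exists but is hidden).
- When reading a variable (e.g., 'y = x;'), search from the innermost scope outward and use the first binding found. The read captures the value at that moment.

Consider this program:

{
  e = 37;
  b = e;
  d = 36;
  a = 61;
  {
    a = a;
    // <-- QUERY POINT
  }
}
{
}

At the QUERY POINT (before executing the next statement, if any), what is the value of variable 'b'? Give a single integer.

Answer: 37

Derivation:
Step 1: enter scope (depth=1)
Step 2: declare e=37 at depth 1
Step 3: declare b=(read e)=37 at depth 1
Step 4: declare d=36 at depth 1
Step 5: declare a=61 at depth 1
Step 6: enter scope (depth=2)
Step 7: declare a=(read a)=61 at depth 2
Visible at query point: a=61 b=37 d=36 e=37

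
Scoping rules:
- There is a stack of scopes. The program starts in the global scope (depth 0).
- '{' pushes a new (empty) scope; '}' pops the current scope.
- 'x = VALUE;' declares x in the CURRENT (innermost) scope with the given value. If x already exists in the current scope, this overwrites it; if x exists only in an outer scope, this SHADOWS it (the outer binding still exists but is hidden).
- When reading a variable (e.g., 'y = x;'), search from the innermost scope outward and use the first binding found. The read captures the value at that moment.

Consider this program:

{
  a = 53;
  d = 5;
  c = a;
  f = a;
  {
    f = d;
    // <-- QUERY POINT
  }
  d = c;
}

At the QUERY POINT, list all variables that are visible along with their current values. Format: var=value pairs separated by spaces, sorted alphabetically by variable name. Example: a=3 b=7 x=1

Step 1: enter scope (depth=1)
Step 2: declare a=53 at depth 1
Step 3: declare d=5 at depth 1
Step 4: declare c=(read a)=53 at depth 1
Step 5: declare f=(read a)=53 at depth 1
Step 6: enter scope (depth=2)
Step 7: declare f=(read d)=5 at depth 2
Visible at query point: a=53 c=53 d=5 f=5

Answer: a=53 c=53 d=5 f=5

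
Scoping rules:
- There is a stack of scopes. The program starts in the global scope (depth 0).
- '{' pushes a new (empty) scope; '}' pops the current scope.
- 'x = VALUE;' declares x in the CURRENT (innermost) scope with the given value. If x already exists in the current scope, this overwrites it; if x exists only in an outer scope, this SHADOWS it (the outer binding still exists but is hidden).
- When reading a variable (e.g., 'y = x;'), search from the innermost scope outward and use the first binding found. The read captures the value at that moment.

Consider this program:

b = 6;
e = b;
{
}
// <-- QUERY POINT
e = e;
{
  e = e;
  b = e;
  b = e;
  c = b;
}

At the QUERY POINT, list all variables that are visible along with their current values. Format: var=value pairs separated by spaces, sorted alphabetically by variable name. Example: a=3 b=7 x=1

Step 1: declare b=6 at depth 0
Step 2: declare e=(read b)=6 at depth 0
Step 3: enter scope (depth=1)
Step 4: exit scope (depth=0)
Visible at query point: b=6 e=6

Answer: b=6 e=6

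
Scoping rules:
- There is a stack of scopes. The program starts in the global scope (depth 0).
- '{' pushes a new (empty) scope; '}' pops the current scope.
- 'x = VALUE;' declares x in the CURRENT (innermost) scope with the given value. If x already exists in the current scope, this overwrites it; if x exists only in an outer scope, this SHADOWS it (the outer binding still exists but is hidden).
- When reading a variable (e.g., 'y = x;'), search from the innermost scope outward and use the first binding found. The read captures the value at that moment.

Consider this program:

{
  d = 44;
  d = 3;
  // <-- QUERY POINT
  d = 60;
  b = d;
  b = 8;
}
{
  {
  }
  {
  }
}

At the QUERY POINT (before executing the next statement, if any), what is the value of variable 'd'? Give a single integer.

Step 1: enter scope (depth=1)
Step 2: declare d=44 at depth 1
Step 3: declare d=3 at depth 1
Visible at query point: d=3

Answer: 3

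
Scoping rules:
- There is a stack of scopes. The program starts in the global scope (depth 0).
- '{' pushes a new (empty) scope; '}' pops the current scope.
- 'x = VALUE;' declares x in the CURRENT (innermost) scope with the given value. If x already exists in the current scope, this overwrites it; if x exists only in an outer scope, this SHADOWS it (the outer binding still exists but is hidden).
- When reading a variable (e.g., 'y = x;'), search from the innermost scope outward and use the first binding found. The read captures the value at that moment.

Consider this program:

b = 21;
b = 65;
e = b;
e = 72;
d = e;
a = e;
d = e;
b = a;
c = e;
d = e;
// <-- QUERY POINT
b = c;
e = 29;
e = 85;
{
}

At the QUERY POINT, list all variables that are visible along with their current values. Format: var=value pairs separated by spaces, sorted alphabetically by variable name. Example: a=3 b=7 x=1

Step 1: declare b=21 at depth 0
Step 2: declare b=65 at depth 0
Step 3: declare e=(read b)=65 at depth 0
Step 4: declare e=72 at depth 0
Step 5: declare d=(read e)=72 at depth 0
Step 6: declare a=(read e)=72 at depth 0
Step 7: declare d=(read e)=72 at depth 0
Step 8: declare b=(read a)=72 at depth 0
Step 9: declare c=(read e)=72 at depth 0
Step 10: declare d=(read e)=72 at depth 0
Visible at query point: a=72 b=72 c=72 d=72 e=72

Answer: a=72 b=72 c=72 d=72 e=72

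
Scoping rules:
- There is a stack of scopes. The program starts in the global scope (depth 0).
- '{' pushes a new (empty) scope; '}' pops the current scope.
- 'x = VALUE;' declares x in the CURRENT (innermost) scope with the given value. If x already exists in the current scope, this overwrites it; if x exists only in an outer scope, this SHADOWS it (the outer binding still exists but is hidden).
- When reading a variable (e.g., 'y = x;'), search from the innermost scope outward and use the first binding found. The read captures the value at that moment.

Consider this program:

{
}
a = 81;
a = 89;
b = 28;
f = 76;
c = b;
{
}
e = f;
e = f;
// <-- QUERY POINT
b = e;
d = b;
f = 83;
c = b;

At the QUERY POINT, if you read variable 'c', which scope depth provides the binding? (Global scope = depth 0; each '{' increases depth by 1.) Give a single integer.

Step 1: enter scope (depth=1)
Step 2: exit scope (depth=0)
Step 3: declare a=81 at depth 0
Step 4: declare a=89 at depth 0
Step 5: declare b=28 at depth 0
Step 6: declare f=76 at depth 0
Step 7: declare c=(read b)=28 at depth 0
Step 8: enter scope (depth=1)
Step 9: exit scope (depth=0)
Step 10: declare e=(read f)=76 at depth 0
Step 11: declare e=(read f)=76 at depth 0
Visible at query point: a=89 b=28 c=28 e=76 f=76

Answer: 0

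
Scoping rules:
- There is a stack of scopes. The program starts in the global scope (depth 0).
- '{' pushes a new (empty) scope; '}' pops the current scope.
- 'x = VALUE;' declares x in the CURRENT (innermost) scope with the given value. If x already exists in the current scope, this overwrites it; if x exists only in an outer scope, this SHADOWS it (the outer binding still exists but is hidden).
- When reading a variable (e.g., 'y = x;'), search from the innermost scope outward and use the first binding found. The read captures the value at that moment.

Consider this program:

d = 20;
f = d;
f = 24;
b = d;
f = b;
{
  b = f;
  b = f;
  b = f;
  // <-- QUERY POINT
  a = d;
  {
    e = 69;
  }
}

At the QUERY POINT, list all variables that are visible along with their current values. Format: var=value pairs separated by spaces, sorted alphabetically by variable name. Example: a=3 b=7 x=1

Step 1: declare d=20 at depth 0
Step 2: declare f=(read d)=20 at depth 0
Step 3: declare f=24 at depth 0
Step 4: declare b=(read d)=20 at depth 0
Step 5: declare f=(read b)=20 at depth 0
Step 6: enter scope (depth=1)
Step 7: declare b=(read f)=20 at depth 1
Step 8: declare b=(read f)=20 at depth 1
Step 9: declare b=(read f)=20 at depth 1
Visible at query point: b=20 d=20 f=20

Answer: b=20 d=20 f=20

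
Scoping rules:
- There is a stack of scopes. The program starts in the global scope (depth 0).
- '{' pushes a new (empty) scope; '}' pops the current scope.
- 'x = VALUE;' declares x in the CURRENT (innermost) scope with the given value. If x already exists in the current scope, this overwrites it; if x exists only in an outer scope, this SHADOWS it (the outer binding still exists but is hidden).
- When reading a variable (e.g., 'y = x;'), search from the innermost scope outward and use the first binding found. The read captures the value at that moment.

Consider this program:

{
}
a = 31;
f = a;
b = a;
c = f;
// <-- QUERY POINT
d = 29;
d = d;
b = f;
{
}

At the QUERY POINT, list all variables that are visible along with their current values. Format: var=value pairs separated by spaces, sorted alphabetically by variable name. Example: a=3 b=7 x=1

Answer: a=31 b=31 c=31 f=31

Derivation:
Step 1: enter scope (depth=1)
Step 2: exit scope (depth=0)
Step 3: declare a=31 at depth 0
Step 4: declare f=(read a)=31 at depth 0
Step 5: declare b=(read a)=31 at depth 0
Step 6: declare c=(read f)=31 at depth 0
Visible at query point: a=31 b=31 c=31 f=31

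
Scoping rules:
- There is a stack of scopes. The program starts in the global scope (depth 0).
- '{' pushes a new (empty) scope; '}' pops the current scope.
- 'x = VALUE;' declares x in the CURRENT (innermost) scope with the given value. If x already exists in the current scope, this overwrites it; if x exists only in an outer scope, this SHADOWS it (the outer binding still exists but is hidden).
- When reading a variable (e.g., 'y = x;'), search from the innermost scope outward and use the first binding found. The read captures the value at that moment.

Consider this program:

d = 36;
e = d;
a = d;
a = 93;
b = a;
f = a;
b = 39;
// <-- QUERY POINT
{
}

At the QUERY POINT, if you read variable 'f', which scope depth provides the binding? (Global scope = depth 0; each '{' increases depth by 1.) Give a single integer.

Answer: 0

Derivation:
Step 1: declare d=36 at depth 0
Step 2: declare e=(read d)=36 at depth 0
Step 3: declare a=(read d)=36 at depth 0
Step 4: declare a=93 at depth 0
Step 5: declare b=(read a)=93 at depth 0
Step 6: declare f=(read a)=93 at depth 0
Step 7: declare b=39 at depth 0
Visible at query point: a=93 b=39 d=36 e=36 f=93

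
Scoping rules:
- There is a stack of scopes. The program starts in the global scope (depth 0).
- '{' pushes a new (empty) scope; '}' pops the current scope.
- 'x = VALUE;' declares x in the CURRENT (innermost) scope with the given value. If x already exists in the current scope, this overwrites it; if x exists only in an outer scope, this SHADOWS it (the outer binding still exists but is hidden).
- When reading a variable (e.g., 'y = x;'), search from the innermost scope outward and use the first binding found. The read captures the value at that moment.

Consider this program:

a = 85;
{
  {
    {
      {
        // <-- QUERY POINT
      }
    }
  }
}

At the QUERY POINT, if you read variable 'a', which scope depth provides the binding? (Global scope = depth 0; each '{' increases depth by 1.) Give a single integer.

Step 1: declare a=85 at depth 0
Step 2: enter scope (depth=1)
Step 3: enter scope (depth=2)
Step 4: enter scope (depth=3)
Step 5: enter scope (depth=4)
Visible at query point: a=85

Answer: 0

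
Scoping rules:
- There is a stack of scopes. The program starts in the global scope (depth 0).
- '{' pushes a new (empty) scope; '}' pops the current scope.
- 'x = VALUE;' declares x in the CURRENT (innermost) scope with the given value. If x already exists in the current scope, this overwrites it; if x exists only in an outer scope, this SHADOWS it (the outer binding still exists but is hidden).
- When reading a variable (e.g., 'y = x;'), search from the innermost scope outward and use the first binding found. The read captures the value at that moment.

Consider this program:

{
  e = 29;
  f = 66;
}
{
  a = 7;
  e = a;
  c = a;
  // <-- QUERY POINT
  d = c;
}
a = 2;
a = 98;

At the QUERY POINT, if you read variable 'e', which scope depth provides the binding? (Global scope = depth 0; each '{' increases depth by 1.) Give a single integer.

Answer: 1

Derivation:
Step 1: enter scope (depth=1)
Step 2: declare e=29 at depth 1
Step 3: declare f=66 at depth 1
Step 4: exit scope (depth=0)
Step 5: enter scope (depth=1)
Step 6: declare a=7 at depth 1
Step 7: declare e=(read a)=7 at depth 1
Step 8: declare c=(read a)=7 at depth 1
Visible at query point: a=7 c=7 e=7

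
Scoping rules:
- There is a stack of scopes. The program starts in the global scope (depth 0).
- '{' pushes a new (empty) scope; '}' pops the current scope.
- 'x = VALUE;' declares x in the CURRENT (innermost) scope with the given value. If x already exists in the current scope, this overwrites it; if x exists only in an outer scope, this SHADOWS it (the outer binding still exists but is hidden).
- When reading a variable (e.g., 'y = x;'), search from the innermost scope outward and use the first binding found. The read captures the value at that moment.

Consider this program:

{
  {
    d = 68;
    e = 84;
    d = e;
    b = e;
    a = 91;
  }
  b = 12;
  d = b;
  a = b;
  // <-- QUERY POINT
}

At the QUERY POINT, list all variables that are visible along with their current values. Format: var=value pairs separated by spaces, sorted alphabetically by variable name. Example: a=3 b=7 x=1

Answer: a=12 b=12 d=12

Derivation:
Step 1: enter scope (depth=1)
Step 2: enter scope (depth=2)
Step 3: declare d=68 at depth 2
Step 4: declare e=84 at depth 2
Step 5: declare d=(read e)=84 at depth 2
Step 6: declare b=(read e)=84 at depth 2
Step 7: declare a=91 at depth 2
Step 8: exit scope (depth=1)
Step 9: declare b=12 at depth 1
Step 10: declare d=(read b)=12 at depth 1
Step 11: declare a=(read b)=12 at depth 1
Visible at query point: a=12 b=12 d=12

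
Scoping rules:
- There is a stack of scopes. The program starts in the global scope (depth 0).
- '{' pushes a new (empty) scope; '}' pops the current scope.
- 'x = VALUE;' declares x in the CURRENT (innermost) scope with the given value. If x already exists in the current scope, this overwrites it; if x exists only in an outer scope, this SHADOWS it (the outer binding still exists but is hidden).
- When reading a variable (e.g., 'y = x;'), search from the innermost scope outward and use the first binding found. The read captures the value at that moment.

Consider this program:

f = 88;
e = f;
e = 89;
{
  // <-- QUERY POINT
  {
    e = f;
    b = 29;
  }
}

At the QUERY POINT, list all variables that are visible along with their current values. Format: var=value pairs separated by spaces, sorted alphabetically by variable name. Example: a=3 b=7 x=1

Answer: e=89 f=88

Derivation:
Step 1: declare f=88 at depth 0
Step 2: declare e=(read f)=88 at depth 0
Step 3: declare e=89 at depth 0
Step 4: enter scope (depth=1)
Visible at query point: e=89 f=88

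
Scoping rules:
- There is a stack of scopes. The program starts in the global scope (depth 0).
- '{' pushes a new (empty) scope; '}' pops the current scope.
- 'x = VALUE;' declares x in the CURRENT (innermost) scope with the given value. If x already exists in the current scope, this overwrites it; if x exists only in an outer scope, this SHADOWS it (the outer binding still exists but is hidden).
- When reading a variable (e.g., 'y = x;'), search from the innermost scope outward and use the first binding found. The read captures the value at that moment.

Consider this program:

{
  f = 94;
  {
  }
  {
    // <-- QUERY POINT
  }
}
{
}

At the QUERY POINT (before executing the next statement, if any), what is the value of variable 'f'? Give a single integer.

Step 1: enter scope (depth=1)
Step 2: declare f=94 at depth 1
Step 3: enter scope (depth=2)
Step 4: exit scope (depth=1)
Step 5: enter scope (depth=2)
Visible at query point: f=94

Answer: 94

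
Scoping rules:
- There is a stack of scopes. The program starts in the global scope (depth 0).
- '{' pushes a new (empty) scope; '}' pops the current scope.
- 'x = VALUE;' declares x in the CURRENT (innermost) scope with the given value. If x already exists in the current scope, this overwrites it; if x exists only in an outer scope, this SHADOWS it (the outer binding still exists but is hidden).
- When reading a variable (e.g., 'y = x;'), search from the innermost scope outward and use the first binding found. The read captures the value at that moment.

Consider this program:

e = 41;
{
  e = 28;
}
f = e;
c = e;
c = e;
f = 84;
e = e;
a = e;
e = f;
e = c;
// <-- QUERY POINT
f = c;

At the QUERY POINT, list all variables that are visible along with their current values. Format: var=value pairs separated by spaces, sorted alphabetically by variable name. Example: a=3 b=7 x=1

Answer: a=41 c=41 e=41 f=84

Derivation:
Step 1: declare e=41 at depth 0
Step 2: enter scope (depth=1)
Step 3: declare e=28 at depth 1
Step 4: exit scope (depth=0)
Step 5: declare f=(read e)=41 at depth 0
Step 6: declare c=(read e)=41 at depth 0
Step 7: declare c=(read e)=41 at depth 0
Step 8: declare f=84 at depth 0
Step 9: declare e=(read e)=41 at depth 0
Step 10: declare a=(read e)=41 at depth 0
Step 11: declare e=(read f)=84 at depth 0
Step 12: declare e=(read c)=41 at depth 0
Visible at query point: a=41 c=41 e=41 f=84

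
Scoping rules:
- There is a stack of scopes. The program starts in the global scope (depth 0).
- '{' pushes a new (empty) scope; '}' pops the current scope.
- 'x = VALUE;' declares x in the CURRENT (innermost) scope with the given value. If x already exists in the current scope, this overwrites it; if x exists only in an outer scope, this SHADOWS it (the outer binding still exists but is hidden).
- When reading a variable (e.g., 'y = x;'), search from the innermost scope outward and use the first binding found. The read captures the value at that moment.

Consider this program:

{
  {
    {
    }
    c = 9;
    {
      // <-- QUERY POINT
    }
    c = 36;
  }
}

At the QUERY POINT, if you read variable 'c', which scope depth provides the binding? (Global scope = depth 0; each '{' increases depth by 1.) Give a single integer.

Step 1: enter scope (depth=1)
Step 2: enter scope (depth=2)
Step 3: enter scope (depth=3)
Step 4: exit scope (depth=2)
Step 5: declare c=9 at depth 2
Step 6: enter scope (depth=3)
Visible at query point: c=9

Answer: 2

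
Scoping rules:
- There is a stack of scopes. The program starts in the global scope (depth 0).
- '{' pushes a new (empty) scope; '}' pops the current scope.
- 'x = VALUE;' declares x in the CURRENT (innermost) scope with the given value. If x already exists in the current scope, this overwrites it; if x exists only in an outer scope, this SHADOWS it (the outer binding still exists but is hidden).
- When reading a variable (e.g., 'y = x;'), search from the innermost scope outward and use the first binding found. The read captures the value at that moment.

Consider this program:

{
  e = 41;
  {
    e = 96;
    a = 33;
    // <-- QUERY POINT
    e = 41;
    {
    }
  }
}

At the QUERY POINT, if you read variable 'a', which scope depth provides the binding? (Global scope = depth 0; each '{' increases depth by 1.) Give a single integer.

Answer: 2

Derivation:
Step 1: enter scope (depth=1)
Step 2: declare e=41 at depth 1
Step 3: enter scope (depth=2)
Step 4: declare e=96 at depth 2
Step 5: declare a=33 at depth 2
Visible at query point: a=33 e=96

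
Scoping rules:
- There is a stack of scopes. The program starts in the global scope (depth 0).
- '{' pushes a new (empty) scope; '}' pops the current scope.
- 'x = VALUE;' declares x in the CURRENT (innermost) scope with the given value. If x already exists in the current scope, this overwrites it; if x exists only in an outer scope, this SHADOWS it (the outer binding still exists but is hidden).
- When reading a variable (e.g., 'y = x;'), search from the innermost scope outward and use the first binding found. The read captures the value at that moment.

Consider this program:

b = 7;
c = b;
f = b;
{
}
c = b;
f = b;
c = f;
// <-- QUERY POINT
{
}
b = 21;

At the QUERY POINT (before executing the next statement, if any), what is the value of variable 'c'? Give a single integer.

Answer: 7

Derivation:
Step 1: declare b=7 at depth 0
Step 2: declare c=(read b)=7 at depth 0
Step 3: declare f=(read b)=7 at depth 0
Step 4: enter scope (depth=1)
Step 5: exit scope (depth=0)
Step 6: declare c=(read b)=7 at depth 0
Step 7: declare f=(read b)=7 at depth 0
Step 8: declare c=(read f)=7 at depth 0
Visible at query point: b=7 c=7 f=7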